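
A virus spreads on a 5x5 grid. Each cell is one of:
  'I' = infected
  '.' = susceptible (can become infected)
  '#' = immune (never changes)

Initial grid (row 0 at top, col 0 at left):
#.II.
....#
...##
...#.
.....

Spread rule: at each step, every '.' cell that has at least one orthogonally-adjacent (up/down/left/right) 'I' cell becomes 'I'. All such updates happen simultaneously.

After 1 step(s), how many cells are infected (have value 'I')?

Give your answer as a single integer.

Step 0 (initial): 2 infected
Step 1: +4 new -> 6 infected

Answer: 6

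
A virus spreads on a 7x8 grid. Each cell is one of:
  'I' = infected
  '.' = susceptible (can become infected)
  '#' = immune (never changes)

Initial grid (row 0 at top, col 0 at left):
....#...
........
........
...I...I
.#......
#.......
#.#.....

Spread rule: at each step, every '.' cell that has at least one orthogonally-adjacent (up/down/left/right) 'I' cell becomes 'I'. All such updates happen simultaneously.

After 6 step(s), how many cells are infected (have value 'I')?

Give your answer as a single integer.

Step 0 (initial): 2 infected
Step 1: +7 new -> 9 infected
Step 2: +12 new -> 21 infected
Step 3: +14 new -> 35 infected
Step 4: +10 new -> 45 infected
Step 5: +5 new -> 50 infected
Step 6: +1 new -> 51 infected

Answer: 51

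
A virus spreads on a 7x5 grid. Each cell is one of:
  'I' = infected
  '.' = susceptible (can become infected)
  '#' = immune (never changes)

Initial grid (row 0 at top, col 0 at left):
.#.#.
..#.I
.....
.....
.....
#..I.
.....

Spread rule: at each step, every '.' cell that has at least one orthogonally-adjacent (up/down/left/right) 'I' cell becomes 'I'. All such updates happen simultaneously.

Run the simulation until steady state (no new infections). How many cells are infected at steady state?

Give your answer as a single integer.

Step 0 (initial): 2 infected
Step 1: +7 new -> 9 infected
Step 2: +8 new -> 17 infected
Step 3: +4 new -> 21 infected
Step 4: +4 new -> 25 infected
Step 5: +3 new -> 28 infected
Step 6: +1 new -> 29 infected
Step 7: +1 new -> 30 infected
Step 8: +0 new -> 30 infected

Answer: 30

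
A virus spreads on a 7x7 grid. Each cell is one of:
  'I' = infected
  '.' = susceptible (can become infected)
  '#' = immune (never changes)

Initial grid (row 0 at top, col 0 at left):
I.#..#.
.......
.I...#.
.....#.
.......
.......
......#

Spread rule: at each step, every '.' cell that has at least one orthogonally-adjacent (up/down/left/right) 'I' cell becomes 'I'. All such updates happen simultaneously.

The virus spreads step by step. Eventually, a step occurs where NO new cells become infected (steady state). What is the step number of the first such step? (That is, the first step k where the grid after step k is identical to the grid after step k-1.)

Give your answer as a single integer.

Step 0 (initial): 2 infected
Step 1: +6 new -> 8 infected
Step 2: +5 new -> 13 infected
Step 3: +6 new -> 19 infected
Step 4: +7 new -> 26 infected
Step 5: +6 new -> 32 infected
Step 6: +4 new -> 36 infected
Step 7: +5 new -> 41 infected
Step 8: +3 new -> 44 infected
Step 9: +0 new -> 44 infected

Answer: 9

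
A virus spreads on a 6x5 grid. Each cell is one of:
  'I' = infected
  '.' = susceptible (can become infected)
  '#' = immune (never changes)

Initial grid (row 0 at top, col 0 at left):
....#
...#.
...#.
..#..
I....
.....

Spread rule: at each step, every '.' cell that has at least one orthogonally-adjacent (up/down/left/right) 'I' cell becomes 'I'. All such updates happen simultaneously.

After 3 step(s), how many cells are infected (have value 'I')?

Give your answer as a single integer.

Answer: 12

Derivation:
Step 0 (initial): 1 infected
Step 1: +3 new -> 4 infected
Step 2: +4 new -> 8 infected
Step 3: +4 new -> 12 infected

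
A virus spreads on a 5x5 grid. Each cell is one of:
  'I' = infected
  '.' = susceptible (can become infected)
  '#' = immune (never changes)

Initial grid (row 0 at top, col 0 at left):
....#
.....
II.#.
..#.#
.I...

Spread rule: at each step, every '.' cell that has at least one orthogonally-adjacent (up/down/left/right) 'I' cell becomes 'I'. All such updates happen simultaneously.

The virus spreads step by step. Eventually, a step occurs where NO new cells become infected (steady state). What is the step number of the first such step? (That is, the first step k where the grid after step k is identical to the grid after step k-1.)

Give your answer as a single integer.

Answer: 6

Derivation:
Step 0 (initial): 3 infected
Step 1: +7 new -> 10 infected
Step 2: +4 new -> 14 infected
Step 3: +4 new -> 18 infected
Step 4: +2 new -> 20 infected
Step 5: +1 new -> 21 infected
Step 6: +0 new -> 21 infected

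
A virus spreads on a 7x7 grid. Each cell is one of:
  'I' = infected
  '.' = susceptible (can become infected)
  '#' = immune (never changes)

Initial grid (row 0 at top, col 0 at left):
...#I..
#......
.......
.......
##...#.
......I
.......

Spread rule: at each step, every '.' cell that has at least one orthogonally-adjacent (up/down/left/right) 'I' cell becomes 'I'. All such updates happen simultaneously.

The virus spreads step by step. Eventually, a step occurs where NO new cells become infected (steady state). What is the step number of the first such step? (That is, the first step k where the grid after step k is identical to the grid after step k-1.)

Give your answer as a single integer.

Step 0 (initial): 2 infected
Step 1: +5 new -> 7 infected
Step 2: +7 new -> 14 infected
Step 3: +10 new -> 24 infected
Step 4: +7 new -> 31 infected
Step 5: +6 new -> 37 infected
Step 6: +5 new -> 42 infected
Step 7: +2 new -> 44 infected
Step 8: +0 new -> 44 infected

Answer: 8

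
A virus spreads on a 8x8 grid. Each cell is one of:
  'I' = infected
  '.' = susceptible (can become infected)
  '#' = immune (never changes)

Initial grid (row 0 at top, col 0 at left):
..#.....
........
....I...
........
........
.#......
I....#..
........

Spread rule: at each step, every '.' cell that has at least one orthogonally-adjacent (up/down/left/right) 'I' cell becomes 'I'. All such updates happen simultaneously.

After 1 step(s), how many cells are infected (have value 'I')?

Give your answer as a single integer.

Step 0 (initial): 2 infected
Step 1: +7 new -> 9 infected

Answer: 9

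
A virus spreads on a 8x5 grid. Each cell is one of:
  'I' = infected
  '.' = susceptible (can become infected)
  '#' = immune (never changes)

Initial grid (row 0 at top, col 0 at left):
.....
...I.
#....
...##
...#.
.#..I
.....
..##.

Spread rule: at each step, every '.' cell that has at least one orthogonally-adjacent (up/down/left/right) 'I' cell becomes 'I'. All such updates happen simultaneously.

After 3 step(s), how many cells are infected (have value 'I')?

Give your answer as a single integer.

Step 0 (initial): 2 infected
Step 1: +7 new -> 9 infected
Step 2: +8 new -> 17 infected
Step 3: +6 new -> 23 infected

Answer: 23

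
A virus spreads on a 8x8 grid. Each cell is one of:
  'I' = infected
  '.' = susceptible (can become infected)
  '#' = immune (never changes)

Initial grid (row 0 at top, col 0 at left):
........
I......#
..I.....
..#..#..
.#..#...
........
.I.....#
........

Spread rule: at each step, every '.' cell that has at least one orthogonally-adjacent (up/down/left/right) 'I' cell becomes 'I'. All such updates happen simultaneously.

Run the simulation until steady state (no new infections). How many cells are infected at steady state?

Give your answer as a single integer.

Answer: 58

Derivation:
Step 0 (initial): 3 infected
Step 1: +10 new -> 13 infected
Step 2: +12 new -> 25 infected
Step 3: +10 new -> 35 infected
Step 4: +6 new -> 41 infected
Step 5: +7 new -> 48 infected
Step 6: +6 new -> 54 infected
Step 7: +4 new -> 58 infected
Step 8: +0 new -> 58 infected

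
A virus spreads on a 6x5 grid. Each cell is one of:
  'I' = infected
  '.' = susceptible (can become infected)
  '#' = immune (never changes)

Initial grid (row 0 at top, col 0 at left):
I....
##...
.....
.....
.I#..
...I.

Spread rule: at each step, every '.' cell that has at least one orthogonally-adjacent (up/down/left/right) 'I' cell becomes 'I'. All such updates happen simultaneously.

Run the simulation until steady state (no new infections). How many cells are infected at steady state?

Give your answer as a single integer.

Answer: 27

Derivation:
Step 0 (initial): 3 infected
Step 1: +7 new -> 10 infected
Step 2: +7 new -> 17 infected
Step 3: +6 new -> 23 infected
Step 4: +3 new -> 26 infected
Step 5: +1 new -> 27 infected
Step 6: +0 new -> 27 infected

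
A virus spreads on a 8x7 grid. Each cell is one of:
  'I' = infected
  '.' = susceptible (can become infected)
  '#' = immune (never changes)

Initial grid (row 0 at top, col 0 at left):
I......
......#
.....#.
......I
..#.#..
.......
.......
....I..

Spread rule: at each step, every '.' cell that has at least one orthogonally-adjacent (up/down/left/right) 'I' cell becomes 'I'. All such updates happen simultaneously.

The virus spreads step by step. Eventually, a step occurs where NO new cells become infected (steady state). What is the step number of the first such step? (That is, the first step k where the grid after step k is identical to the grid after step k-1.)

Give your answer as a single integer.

Step 0 (initial): 3 infected
Step 1: +8 new -> 11 infected
Step 2: +11 new -> 22 infected
Step 3: +11 new -> 33 infected
Step 4: +12 new -> 45 infected
Step 5: +6 new -> 51 infected
Step 6: +1 new -> 52 infected
Step 7: +0 new -> 52 infected

Answer: 7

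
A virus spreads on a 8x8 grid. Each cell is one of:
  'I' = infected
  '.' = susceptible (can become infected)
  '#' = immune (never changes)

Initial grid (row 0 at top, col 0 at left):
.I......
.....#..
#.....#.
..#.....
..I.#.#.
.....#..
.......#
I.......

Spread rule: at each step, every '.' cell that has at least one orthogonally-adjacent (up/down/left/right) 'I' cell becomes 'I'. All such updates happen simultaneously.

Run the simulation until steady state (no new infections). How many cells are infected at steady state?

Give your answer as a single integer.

Step 0 (initial): 3 infected
Step 1: +8 new -> 11 infected
Step 2: +13 new -> 24 infected
Step 3: +9 new -> 33 infected
Step 4: +6 new -> 39 infected
Step 5: +6 new -> 45 infected
Step 6: +5 new -> 50 infected
Step 7: +5 new -> 55 infected
Step 8: +1 new -> 56 infected
Step 9: +0 new -> 56 infected

Answer: 56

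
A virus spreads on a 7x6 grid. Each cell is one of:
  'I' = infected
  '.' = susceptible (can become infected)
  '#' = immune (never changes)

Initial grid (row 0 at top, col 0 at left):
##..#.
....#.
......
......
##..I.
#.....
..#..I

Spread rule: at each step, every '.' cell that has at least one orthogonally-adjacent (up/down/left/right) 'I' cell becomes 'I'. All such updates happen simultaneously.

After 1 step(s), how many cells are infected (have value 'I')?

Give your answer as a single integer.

Answer: 8

Derivation:
Step 0 (initial): 2 infected
Step 1: +6 new -> 8 infected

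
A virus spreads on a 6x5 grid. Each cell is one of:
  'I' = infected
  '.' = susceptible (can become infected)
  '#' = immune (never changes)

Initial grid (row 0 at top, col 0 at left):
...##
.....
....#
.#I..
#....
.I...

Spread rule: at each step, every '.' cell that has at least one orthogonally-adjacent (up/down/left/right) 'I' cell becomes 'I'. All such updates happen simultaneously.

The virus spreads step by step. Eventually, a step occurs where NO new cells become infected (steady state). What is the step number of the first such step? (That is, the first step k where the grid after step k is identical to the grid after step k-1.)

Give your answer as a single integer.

Answer: 6

Derivation:
Step 0 (initial): 2 infected
Step 1: +6 new -> 8 infected
Step 2: +6 new -> 14 infected
Step 3: +6 new -> 20 infected
Step 4: +4 new -> 24 infected
Step 5: +1 new -> 25 infected
Step 6: +0 new -> 25 infected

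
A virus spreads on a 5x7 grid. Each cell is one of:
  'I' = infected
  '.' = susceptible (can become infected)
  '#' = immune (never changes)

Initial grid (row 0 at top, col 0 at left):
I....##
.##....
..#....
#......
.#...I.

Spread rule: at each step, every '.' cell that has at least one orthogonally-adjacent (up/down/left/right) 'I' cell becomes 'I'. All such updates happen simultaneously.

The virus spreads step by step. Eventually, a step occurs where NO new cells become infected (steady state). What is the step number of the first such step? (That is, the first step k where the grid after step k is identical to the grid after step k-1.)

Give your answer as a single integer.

Step 0 (initial): 2 infected
Step 1: +5 new -> 7 infected
Step 2: +6 new -> 13 infected
Step 3: +7 new -> 20 infected
Step 4: +7 new -> 27 infected
Step 5: +0 new -> 27 infected

Answer: 5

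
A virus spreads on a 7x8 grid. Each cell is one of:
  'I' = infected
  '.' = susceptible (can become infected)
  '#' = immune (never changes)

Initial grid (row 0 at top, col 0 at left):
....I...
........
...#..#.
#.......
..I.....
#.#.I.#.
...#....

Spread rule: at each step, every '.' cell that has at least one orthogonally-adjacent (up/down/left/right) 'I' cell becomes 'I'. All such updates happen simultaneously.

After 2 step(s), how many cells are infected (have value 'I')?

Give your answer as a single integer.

Step 0 (initial): 3 infected
Step 1: +10 new -> 13 infected
Step 2: +13 new -> 26 infected

Answer: 26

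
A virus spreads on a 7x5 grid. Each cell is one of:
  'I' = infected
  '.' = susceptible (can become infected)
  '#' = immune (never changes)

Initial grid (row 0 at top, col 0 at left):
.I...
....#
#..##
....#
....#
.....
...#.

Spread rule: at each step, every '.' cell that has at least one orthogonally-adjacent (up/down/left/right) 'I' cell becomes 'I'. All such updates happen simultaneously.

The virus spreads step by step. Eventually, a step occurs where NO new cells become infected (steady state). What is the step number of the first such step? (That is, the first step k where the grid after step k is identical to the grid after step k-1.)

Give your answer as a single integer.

Step 0 (initial): 1 infected
Step 1: +3 new -> 4 infected
Step 2: +4 new -> 8 infected
Step 3: +4 new -> 12 infected
Step 4: +3 new -> 15 infected
Step 5: +4 new -> 19 infected
Step 6: +4 new -> 23 infected
Step 7: +3 new -> 26 infected
Step 8: +1 new -> 27 infected
Step 9: +1 new -> 28 infected
Step 10: +0 new -> 28 infected

Answer: 10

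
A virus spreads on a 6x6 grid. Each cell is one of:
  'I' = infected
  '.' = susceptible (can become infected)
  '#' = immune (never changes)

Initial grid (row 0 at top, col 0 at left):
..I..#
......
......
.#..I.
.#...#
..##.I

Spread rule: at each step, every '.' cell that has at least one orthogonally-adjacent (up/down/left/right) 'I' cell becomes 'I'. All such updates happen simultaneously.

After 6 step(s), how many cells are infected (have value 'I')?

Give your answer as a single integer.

Step 0 (initial): 3 infected
Step 1: +8 new -> 11 infected
Step 2: +10 new -> 21 infected
Step 3: +4 new -> 25 infected
Step 4: +1 new -> 26 infected
Step 5: +1 new -> 27 infected
Step 6: +1 new -> 28 infected

Answer: 28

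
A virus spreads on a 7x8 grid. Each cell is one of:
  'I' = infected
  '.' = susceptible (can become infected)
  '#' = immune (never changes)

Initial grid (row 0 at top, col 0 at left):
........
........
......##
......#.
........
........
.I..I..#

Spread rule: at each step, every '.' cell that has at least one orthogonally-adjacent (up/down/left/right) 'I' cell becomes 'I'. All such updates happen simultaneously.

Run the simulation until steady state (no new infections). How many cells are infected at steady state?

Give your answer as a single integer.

Answer: 52

Derivation:
Step 0 (initial): 2 infected
Step 1: +6 new -> 8 infected
Step 2: +7 new -> 15 infected
Step 3: +7 new -> 22 infected
Step 4: +8 new -> 30 infected
Step 5: +7 new -> 37 infected
Step 6: +7 new -> 44 infected
Step 7: +5 new -> 49 infected
Step 8: +2 new -> 51 infected
Step 9: +1 new -> 52 infected
Step 10: +0 new -> 52 infected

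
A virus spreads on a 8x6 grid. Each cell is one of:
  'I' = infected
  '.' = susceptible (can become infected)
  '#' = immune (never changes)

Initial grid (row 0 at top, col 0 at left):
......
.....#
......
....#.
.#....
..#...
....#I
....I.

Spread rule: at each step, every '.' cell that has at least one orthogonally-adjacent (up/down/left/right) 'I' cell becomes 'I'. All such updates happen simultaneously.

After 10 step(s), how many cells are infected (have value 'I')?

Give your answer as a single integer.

Step 0 (initial): 2 infected
Step 1: +3 new -> 5 infected
Step 2: +4 new -> 9 infected
Step 3: +5 new -> 14 infected
Step 4: +4 new -> 18 infected
Step 5: +5 new -> 23 infected
Step 6: +4 new -> 27 infected
Step 7: +5 new -> 32 infected
Step 8: +5 new -> 37 infected
Step 9: +3 new -> 40 infected
Step 10: +2 new -> 42 infected

Answer: 42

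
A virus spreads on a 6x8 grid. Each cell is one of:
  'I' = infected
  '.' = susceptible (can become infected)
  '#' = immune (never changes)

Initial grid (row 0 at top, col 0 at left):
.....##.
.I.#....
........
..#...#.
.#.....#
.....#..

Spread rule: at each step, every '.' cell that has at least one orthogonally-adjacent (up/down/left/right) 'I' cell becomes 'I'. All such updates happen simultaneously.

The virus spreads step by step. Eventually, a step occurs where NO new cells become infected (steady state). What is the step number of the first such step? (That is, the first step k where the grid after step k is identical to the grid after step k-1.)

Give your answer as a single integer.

Step 0 (initial): 1 infected
Step 1: +4 new -> 5 infected
Step 2: +5 new -> 10 infected
Step 3: +3 new -> 13 infected
Step 4: +4 new -> 17 infected
Step 5: +5 new -> 22 infected
Step 6: +7 new -> 29 infected
Step 7: +5 new -> 34 infected
Step 8: +3 new -> 37 infected
Step 9: +2 new -> 39 infected
Step 10: +1 new -> 40 infected
Step 11: +0 new -> 40 infected

Answer: 11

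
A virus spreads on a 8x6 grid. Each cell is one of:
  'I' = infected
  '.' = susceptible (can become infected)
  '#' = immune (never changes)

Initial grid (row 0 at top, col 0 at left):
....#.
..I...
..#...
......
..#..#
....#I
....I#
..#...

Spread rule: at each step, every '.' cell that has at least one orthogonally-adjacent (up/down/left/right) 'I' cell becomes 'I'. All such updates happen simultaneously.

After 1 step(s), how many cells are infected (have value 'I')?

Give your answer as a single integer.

Step 0 (initial): 3 infected
Step 1: +5 new -> 8 infected

Answer: 8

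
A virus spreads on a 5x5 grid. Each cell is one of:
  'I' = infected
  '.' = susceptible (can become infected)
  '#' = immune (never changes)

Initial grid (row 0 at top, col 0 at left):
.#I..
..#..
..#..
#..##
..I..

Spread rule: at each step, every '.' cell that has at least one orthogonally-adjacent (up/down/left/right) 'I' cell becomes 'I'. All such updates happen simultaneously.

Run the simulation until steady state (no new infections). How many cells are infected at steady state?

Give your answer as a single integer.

Step 0 (initial): 2 infected
Step 1: +4 new -> 6 infected
Step 2: +5 new -> 11 infected
Step 3: +3 new -> 14 infected
Step 4: +3 new -> 17 infected
Step 5: +1 new -> 18 infected
Step 6: +1 new -> 19 infected
Step 7: +0 new -> 19 infected

Answer: 19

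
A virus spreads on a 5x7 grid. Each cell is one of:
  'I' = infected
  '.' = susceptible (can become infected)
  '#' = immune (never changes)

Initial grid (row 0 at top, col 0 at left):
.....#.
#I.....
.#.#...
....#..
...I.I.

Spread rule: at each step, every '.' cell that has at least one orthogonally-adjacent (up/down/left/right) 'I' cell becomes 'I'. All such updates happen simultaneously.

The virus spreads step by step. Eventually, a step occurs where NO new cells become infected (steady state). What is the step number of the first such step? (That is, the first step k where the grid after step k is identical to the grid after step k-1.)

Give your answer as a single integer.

Step 0 (initial): 3 infected
Step 1: +7 new -> 10 infected
Step 2: +8 new -> 18 infected
Step 3: +7 new -> 25 infected
Step 4: +3 new -> 28 infected
Step 5: +2 new -> 30 infected
Step 6: +0 new -> 30 infected

Answer: 6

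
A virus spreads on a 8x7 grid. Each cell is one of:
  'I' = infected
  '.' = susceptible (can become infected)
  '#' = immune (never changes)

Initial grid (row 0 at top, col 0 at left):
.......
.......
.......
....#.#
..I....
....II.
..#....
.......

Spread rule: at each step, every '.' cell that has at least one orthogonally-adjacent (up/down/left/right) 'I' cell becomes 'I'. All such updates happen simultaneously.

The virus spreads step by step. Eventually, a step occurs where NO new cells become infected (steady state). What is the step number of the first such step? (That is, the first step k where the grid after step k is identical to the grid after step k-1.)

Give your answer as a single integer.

Answer: 7

Derivation:
Step 0 (initial): 3 infected
Step 1: +10 new -> 13 infected
Step 2: +11 new -> 24 infected
Step 3: +9 new -> 33 infected
Step 4: +10 new -> 43 infected
Step 5: +7 new -> 50 infected
Step 6: +3 new -> 53 infected
Step 7: +0 new -> 53 infected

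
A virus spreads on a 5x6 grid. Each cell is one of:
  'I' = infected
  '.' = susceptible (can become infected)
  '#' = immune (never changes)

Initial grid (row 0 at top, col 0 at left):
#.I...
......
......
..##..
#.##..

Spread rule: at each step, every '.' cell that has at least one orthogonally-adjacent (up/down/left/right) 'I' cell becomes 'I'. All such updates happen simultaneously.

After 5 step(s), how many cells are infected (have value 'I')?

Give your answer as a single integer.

Answer: 21

Derivation:
Step 0 (initial): 1 infected
Step 1: +3 new -> 4 infected
Step 2: +4 new -> 8 infected
Step 3: +5 new -> 13 infected
Step 4: +4 new -> 17 infected
Step 5: +4 new -> 21 infected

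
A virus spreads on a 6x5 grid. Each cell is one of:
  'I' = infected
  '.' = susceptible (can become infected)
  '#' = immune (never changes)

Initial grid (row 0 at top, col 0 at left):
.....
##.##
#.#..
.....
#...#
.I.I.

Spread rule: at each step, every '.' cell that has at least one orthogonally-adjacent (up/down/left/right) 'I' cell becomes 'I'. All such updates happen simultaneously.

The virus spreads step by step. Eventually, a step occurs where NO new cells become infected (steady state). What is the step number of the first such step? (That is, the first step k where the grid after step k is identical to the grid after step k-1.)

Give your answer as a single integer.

Step 0 (initial): 2 infected
Step 1: +5 new -> 7 infected
Step 2: +3 new -> 10 infected
Step 3: +5 new -> 15 infected
Step 4: +1 new -> 16 infected
Step 5: +0 new -> 16 infected

Answer: 5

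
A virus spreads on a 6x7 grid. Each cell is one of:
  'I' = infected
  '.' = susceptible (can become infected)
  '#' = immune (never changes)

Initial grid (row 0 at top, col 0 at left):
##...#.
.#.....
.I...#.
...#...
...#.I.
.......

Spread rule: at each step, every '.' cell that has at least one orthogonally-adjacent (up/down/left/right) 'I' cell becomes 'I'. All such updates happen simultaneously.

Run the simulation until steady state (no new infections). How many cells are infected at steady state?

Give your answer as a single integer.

Answer: 35

Derivation:
Step 0 (initial): 2 infected
Step 1: +7 new -> 9 infected
Step 2: +10 new -> 19 infected
Step 3: +8 new -> 27 infected
Step 4: +5 new -> 32 infected
Step 5: +3 new -> 35 infected
Step 6: +0 new -> 35 infected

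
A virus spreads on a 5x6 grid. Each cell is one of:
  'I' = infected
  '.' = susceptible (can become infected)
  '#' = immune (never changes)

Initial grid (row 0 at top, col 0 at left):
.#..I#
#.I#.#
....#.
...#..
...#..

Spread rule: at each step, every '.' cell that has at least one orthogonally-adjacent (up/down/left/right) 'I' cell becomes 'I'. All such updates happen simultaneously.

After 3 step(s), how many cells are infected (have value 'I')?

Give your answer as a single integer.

Answer: 13

Derivation:
Step 0 (initial): 2 infected
Step 1: +5 new -> 7 infected
Step 2: +3 new -> 10 infected
Step 3: +3 new -> 13 infected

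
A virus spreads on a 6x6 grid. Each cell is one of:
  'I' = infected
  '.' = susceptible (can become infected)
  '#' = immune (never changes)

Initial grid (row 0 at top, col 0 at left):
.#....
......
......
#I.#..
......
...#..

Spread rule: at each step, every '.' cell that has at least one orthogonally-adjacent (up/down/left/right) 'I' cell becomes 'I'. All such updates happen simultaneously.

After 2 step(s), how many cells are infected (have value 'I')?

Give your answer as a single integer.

Answer: 10

Derivation:
Step 0 (initial): 1 infected
Step 1: +3 new -> 4 infected
Step 2: +6 new -> 10 infected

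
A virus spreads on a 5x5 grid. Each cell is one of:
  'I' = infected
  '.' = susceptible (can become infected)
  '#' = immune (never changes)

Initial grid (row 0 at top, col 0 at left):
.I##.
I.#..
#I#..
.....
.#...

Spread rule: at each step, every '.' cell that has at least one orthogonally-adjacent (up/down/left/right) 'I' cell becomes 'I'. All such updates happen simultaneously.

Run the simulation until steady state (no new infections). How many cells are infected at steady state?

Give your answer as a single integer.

Answer: 19

Derivation:
Step 0 (initial): 3 infected
Step 1: +3 new -> 6 infected
Step 2: +2 new -> 8 infected
Step 3: +3 new -> 11 infected
Step 4: +3 new -> 14 infected
Step 5: +3 new -> 17 infected
Step 6: +1 new -> 18 infected
Step 7: +1 new -> 19 infected
Step 8: +0 new -> 19 infected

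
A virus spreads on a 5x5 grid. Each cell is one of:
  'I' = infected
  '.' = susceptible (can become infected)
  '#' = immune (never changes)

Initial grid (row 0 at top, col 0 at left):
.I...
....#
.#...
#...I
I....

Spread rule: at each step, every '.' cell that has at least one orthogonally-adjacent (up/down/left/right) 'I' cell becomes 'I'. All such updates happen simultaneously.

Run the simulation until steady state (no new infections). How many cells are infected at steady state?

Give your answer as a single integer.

Step 0 (initial): 3 infected
Step 1: +7 new -> 10 infected
Step 2: +8 new -> 18 infected
Step 3: +4 new -> 22 infected
Step 4: +0 new -> 22 infected

Answer: 22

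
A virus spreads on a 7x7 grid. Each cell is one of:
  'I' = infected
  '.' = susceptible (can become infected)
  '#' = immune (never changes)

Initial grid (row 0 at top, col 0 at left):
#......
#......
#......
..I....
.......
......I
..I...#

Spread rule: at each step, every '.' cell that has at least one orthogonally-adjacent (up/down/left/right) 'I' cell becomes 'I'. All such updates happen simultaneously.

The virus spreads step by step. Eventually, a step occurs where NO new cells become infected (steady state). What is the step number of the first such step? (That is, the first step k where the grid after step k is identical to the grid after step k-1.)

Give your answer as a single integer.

Step 0 (initial): 3 infected
Step 1: +9 new -> 12 infected
Step 2: +15 new -> 27 infected
Step 3: +9 new -> 36 infected
Step 4: +5 new -> 41 infected
Step 5: +3 new -> 44 infected
Step 6: +1 new -> 45 infected
Step 7: +0 new -> 45 infected

Answer: 7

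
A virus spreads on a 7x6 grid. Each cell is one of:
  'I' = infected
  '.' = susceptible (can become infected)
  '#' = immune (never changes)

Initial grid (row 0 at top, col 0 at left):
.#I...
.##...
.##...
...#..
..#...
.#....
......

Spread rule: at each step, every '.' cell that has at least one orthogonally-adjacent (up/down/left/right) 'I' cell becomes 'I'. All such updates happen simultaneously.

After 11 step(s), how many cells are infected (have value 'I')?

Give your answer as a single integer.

Answer: 24

Derivation:
Step 0 (initial): 1 infected
Step 1: +1 new -> 2 infected
Step 2: +2 new -> 4 infected
Step 3: +3 new -> 7 infected
Step 4: +2 new -> 9 infected
Step 5: +2 new -> 11 infected
Step 6: +2 new -> 13 infected
Step 7: +3 new -> 16 infected
Step 8: +3 new -> 19 infected
Step 9: +3 new -> 22 infected
Step 10: +1 new -> 23 infected
Step 11: +1 new -> 24 infected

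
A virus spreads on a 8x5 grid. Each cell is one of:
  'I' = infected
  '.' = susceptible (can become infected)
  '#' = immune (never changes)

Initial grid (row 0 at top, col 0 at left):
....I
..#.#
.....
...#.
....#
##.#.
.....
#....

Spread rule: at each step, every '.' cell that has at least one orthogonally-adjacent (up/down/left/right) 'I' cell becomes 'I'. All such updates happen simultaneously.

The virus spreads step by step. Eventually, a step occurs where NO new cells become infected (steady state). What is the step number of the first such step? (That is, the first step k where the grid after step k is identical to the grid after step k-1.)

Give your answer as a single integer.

Step 0 (initial): 1 infected
Step 1: +1 new -> 2 infected
Step 2: +2 new -> 4 infected
Step 3: +2 new -> 6 infected
Step 4: +4 new -> 10 infected
Step 5: +4 new -> 14 infected
Step 6: +3 new -> 17 infected
Step 7: +4 new -> 21 infected
Step 8: +2 new -> 23 infected
Step 9: +3 new -> 26 infected
Step 10: +4 new -> 30 infected
Step 11: +2 new -> 32 infected
Step 12: +0 new -> 32 infected

Answer: 12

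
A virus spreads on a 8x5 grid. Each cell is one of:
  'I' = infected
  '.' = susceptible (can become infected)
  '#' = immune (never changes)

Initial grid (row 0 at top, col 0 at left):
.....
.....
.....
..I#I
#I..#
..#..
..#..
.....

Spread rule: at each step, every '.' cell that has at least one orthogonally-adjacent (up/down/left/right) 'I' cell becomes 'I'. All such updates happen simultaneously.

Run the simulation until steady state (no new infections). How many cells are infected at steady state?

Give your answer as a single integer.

Answer: 35

Derivation:
Step 0 (initial): 3 infected
Step 1: +5 new -> 8 infected
Step 2: +8 new -> 16 infected
Step 3: +8 new -> 24 infected
Step 4: +7 new -> 31 infected
Step 5: +3 new -> 34 infected
Step 6: +1 new -> 35 infected
Step 7: +0 new -> 35 infected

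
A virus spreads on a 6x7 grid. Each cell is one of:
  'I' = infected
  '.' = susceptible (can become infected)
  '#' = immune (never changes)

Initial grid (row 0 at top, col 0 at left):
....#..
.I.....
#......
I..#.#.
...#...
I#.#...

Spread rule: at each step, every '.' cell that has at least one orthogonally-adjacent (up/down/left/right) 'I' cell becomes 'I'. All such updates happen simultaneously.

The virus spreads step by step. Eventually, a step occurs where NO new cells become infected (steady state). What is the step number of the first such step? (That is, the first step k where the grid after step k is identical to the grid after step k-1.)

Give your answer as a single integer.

Step 0 (initial): 3 infected
Step 1: +6 new -> 9 infected
Step 2: +6 new -> 15 infected
Step 3: +4 new -> 19 infected
Step 4: +3 new -> 22 infected
Step 5: +4 new -> 26 infected
Step 6: +3 new -> 29 infected
Step 7: +3 new -> 32 infected
Step 8: +2 new -> 34 infected
Step 9: +1 new -> 35 infected
Step 10: +0 new -> 35 infected

Answer: 10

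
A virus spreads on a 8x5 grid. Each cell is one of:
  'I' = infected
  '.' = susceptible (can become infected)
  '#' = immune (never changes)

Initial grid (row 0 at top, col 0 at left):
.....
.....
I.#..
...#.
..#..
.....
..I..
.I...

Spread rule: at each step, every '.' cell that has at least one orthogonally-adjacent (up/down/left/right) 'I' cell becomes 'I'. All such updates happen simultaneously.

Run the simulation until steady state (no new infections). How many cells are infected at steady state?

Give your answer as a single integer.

Step 0 (initial): 3 infected
Step 1: +8 new -> 11 infected
Step 2: +9 new -> 20 infected
Step 3: +8 new -> 28 infected
Step 4: +3 new -> 31 infected
Step 5: +4 new -> 35 infected
Step 6: +2 new -> 37 infected
Step 7: +0 new -> 37 infected

Answer: 37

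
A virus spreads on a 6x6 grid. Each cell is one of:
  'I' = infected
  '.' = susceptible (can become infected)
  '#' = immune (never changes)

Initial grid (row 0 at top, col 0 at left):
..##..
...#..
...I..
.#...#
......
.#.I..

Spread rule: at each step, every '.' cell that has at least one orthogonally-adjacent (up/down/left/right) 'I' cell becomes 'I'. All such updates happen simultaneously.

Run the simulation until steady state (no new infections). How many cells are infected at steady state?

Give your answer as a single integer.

Step 0 (initial): 2 infected
Step 1: +6 new -> 8 infected
Step 2: +9 new -> 17 infected
Step 3: +6 new -> 23 infected
Step 4: +5 new -> 28 infected
Step 5: +2 new -> 30 infected
Step 6: +0 new -> 30 infected

Answer: 30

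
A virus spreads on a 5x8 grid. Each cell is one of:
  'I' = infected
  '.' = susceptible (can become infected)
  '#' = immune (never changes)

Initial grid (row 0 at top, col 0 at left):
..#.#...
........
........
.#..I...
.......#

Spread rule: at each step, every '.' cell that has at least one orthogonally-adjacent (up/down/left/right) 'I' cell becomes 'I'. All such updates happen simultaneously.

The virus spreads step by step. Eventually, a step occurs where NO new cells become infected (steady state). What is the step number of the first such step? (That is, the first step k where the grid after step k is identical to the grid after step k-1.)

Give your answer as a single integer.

Answer: 8

Derivation:
Step 0 (initial): 1 infected
Step 1: +4 new -> 5 infected
Step 2: +7 new -> 12 infected
Step 3: +7 new -> 19 infected
Step 4: +7 new -> 26 infected
Step 5: +5 new -> 31 infected
Step 6: +4 new -> 35 infected
Step 7: +1 new -> 36 infected
Step 8: +0 new -> 36 infected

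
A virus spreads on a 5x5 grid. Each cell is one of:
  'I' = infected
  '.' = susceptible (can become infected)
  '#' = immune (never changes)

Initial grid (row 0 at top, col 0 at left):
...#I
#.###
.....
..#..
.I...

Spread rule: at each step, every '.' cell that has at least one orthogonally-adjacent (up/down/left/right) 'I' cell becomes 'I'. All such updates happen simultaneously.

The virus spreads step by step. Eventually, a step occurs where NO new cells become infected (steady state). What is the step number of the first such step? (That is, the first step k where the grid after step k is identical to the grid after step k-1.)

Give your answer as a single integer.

Answer: 6

Derivation:
Step 0 (initial): 2 infected
Step 1: +3 new -> 5 infected
Step 2: +3 new -> 8 infected
Step 3: +5 new -> 13 infected
Step 4: +3 new -> 16 infected
Step 5: +3 new -> 19 infected
Step 6: +0 new -> 19 infected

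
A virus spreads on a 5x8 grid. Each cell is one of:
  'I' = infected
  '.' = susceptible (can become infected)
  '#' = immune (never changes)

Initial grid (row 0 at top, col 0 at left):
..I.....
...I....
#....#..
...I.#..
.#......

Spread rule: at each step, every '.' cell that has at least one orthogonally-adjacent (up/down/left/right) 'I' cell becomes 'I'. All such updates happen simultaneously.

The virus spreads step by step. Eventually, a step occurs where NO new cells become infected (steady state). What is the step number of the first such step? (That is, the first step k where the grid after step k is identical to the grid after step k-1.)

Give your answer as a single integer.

Answer: 7

Derivation:
Step 0 (initial): 3 infected
Step 1: +8 new -> 11 infected
Step 2: +9 new -> 20 infected
Step 3: +6 new -> 26 infected
Step 4: +5 new -> 31 infected
Step 5: +4 new -> 35 infected
Step 6: +1 new -> 36 infected
Step 7: +0 new -> 36 infected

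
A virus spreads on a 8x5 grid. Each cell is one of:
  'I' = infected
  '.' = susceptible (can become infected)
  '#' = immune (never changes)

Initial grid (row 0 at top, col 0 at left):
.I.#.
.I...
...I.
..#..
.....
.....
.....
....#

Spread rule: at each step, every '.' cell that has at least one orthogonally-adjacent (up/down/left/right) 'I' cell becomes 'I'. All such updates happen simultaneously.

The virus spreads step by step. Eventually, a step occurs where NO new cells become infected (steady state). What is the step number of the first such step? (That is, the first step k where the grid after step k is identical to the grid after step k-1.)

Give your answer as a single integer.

Step 0 (initial): 3 infected
Step 1: +9 new -> 12 infected
Step 2: +5 new -> 17 infected
Step 3: +6 new -> 23 infected
Step 4: +5 new -> 28 infected
Step 5: +5 new -> 33 infected
Step 6: +3 new -> 36 infected
Step 7: +1 new -> 37 infected
Step 8: +0 new -> 37 infected

Answer: 8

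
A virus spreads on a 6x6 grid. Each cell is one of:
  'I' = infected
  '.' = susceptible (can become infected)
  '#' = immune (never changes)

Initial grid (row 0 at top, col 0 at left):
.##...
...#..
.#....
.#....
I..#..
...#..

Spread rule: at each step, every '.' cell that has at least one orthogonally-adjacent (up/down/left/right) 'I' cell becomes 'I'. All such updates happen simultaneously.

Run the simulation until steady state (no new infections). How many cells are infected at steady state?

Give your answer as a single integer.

Answer: 29

Derivation:
Step 0 (initial): 1 infected
Step 1: +3 new -> 4 infected
Step 2: +3 new -> 7 infected
Step 3: +3 new -> 10 infected
Step 4: +4 new -> 14 infected
Step 5: +3 new -> 17 infected
Step 6: +3 new -> 20 infected
Step 7: +4 new -> 24 infected
Step 8: +3 new -> 27 infected
Step 9: +2 new -> 29 infected
Step 10: +0 new -> 29 infected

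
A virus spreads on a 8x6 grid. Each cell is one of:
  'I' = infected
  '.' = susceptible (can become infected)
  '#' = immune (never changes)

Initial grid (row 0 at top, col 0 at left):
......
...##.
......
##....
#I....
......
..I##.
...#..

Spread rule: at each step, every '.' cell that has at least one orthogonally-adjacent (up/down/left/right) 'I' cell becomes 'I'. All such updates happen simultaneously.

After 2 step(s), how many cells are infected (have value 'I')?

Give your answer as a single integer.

Answer: 13

Derivation:
Step 0 (initial): 2 infected
Step 1: +5 new -> 7 infected
Step 2: +6 new -> 13 infected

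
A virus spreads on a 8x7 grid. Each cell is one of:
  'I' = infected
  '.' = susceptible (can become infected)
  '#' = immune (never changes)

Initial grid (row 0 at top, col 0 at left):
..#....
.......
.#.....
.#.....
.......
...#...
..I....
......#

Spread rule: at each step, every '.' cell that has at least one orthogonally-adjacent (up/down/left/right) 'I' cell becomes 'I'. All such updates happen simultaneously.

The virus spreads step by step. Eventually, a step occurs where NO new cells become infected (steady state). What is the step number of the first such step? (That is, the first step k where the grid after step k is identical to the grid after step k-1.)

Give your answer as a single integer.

Step 0 (initial): 1 infected
Step 1: +4 new -> 5 infected
Step 2: +6 new -> 11 infected
Step 3: +8 new -> 19 infected
Step 4: +7 new -> 26 infected
Step 5: +6 new -> 32 infected
Step 6: +6 new -> 38 infected
Step 7: +6 new -> 44 infected
Step 8: +4 new -> 48 infected
Step 9: +2 new -> 50 infected
Step 10: +1 new -> 51 infected
Step 11: +0 new -> 51 infected

Answer: 11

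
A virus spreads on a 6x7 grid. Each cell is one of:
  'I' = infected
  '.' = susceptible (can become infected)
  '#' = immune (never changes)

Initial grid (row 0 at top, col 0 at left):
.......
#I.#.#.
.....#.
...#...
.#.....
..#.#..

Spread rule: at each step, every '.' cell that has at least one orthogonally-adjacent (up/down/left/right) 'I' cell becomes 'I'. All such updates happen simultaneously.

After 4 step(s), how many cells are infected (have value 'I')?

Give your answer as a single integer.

Step 0 (initial): 1 infected
Step 1: +3 new -> 4 infected
Step 2: +5 new -> 9 infected
Step 3: +4 new -> 13 infected
Step 4: +4 new -> 17 infected

Answer: 17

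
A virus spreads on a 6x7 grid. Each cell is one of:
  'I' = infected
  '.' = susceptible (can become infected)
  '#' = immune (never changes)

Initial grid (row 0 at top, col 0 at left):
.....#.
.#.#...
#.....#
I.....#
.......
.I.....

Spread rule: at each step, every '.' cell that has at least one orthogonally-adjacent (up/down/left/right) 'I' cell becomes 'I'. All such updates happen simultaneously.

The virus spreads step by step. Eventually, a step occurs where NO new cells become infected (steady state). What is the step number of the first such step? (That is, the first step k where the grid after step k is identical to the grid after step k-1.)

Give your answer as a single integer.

Answer: 10

Derivation:
Step 0 (initial): 2 infected
Step 1: +5 new -> 7 infected
Step 2: +4 new -> 11 infected
Step 3: +4 new -> 15 infected
Step 4: +5 new -> 20 infected
Step 5: +5 new -> 25 infected
Step 6: +5 new -> 30 infected
Step 7: +3 new -> 33 infected
Step 8: +2 new -> 35 infected
Step 9: +1 new -> 36 infected
Step 10: +0 new -> 36 infected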